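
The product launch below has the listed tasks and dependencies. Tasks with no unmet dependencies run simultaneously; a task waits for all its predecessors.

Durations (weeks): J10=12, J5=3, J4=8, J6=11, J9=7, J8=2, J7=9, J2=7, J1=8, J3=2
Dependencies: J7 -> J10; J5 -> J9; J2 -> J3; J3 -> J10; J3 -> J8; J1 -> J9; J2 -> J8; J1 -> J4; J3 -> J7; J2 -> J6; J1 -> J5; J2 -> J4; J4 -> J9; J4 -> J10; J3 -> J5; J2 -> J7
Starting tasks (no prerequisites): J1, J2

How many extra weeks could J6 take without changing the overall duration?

12

Critical path: J2→J3→J7→J10 = 7+2+9+12 = 30, so the finish is 30 weeks.
The longest chain containing J6 totals 18 weeks.
Slack of J6 = 19 − 7 = 12 weeks.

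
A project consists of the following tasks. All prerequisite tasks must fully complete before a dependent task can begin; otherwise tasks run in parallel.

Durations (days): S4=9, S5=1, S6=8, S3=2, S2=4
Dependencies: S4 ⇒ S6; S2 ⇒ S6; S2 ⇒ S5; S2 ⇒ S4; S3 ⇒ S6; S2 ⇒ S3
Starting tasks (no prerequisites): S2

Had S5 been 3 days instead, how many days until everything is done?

As given, the longest chain is S2→S4→S6 = 4+9+8 = 21, so the finish is 21 days.
S5 has 16 days of float (longest path through it is 5).
No other chain overtakes it, so the finish is 21 days.

21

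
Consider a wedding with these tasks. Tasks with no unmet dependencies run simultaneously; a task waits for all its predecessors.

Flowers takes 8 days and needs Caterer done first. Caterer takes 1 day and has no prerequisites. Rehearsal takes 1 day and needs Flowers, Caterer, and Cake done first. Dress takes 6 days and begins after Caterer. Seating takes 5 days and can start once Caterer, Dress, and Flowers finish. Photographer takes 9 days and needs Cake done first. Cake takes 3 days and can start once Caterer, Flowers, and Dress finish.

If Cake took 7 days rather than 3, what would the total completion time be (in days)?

25

Baseline: Caterer→Flowers→Cake→Photographer = 1+8+3+9 = 21 → 21 days.
Cake is on the critical path; changing it to 7 makes that path 25 days.
That remains the longest chain; total 25 days.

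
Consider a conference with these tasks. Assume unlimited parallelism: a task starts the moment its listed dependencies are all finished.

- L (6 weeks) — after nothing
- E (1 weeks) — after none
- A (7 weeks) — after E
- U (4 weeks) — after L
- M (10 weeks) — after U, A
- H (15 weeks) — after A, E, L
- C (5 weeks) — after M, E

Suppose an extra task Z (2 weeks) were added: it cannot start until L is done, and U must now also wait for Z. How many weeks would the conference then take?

Originally the conference takes 25 weeks.
With Z inserted, U now waits for max(L, Z).
New critical path: L→Z→U→M→C = 6+2+4+10+5 = 27 ⇒ 27 weeks.

27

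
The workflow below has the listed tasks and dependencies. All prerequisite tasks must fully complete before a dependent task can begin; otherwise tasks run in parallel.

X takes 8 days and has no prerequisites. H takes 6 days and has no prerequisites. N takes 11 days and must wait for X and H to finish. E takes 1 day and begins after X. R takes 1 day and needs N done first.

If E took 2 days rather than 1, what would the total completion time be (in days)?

Actual critical path: X→N→R = 8+11+1 = 20 ⇒ 20 days.
The longest path through E is only 9 days, so E has float 11.
The critical path is still X→N→R; finish is now 20 days.

20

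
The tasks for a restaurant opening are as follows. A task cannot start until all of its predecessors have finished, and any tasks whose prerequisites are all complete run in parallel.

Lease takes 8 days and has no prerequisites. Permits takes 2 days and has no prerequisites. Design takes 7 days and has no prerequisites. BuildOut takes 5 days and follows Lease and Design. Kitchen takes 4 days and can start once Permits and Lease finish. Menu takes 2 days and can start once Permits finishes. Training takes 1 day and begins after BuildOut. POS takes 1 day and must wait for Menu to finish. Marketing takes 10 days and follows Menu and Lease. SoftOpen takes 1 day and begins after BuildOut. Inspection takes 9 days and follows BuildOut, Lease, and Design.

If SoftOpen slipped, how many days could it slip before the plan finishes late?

Critical path: Lease→BuildOut→Inspection = 8+5+9 = 22, so the finish is 22 days.
Longest path through SoftOpen: 14 days (earliest finish 14, latest finish 22).
Float = 22 − 14 = 8.

8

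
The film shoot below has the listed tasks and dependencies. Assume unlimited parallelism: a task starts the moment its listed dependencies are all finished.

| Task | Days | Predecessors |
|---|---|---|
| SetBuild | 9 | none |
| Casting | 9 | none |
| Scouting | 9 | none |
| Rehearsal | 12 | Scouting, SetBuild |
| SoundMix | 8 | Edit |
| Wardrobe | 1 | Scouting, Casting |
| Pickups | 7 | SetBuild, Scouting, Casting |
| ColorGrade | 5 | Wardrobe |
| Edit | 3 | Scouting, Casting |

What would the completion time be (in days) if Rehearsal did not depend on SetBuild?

With the dependency in place, Scouting→Rehearsal = 9+12 = 21 sets the finish at 21 days.
Dropping SetBuild→Rehearsal doesn't change Rehearsal's earliest start (9); another predecessor still binds.
After: Scouting→Rehearsal = 9+12 = 21 → 21 days.

21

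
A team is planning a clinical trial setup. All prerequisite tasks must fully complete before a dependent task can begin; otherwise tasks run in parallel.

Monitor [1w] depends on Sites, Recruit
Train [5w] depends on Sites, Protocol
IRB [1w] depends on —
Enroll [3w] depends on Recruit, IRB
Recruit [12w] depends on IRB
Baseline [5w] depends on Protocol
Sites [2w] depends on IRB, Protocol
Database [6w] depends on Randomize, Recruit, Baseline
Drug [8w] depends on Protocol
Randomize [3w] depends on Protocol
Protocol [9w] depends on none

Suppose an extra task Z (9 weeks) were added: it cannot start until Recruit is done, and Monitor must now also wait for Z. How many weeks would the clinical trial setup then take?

Originally the clinical trial setup takes 20 weeks.
With Z inserted, Monitor now waits for max(Sites, Recruit, Z).
New critical path: IRB→Recruit→Z→Monitor = 1+12+9+1 = 23 ⇒ 23 weeks.

23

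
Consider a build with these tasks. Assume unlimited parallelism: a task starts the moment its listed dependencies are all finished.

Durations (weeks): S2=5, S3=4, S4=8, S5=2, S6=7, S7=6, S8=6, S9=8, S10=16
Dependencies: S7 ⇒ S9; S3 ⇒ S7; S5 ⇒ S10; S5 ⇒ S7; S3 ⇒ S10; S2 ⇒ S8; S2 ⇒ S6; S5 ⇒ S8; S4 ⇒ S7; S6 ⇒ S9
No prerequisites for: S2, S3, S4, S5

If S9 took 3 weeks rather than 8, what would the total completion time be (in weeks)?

The binding path is S4→S7→S9 = 8+6+8 = 22; finish at 22 weeks.
S9 lies on that path, so at 3 weeks the path becomes 17 weeks.
New critical path: S3→S10 = 4+16 = 20 ⇒ 20 weeks.

20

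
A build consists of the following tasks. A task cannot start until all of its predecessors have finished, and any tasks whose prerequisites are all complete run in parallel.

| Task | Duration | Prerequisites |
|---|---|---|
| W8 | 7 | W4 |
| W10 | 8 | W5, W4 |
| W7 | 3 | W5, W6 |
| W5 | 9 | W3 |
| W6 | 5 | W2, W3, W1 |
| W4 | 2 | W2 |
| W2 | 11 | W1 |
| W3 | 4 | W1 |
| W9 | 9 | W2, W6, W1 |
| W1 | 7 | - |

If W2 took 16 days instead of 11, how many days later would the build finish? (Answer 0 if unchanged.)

The binding path is W1→W2→W6→W9 = 7+11+5+9 = 32; finish at 32 days.
W2 lies on that path, so at 16 days the path becomes 37 days.
The critical path is still W1→W2→W6→W9; finish is now 37 days.
Change in finish: 37 − 32 = +5 days.

5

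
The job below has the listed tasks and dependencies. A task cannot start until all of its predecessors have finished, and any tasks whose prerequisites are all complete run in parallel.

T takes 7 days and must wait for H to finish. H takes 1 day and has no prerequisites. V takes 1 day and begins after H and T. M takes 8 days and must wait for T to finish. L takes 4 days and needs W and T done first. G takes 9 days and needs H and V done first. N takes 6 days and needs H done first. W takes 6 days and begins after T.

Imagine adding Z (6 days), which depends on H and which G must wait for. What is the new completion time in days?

18

Originally the plan takes 18 days.
With Z inserted, G now waits for max(H, V, Z).
New critical path: H→T→V→G = 1+7+1+9 = 18 ⇒ 18 days.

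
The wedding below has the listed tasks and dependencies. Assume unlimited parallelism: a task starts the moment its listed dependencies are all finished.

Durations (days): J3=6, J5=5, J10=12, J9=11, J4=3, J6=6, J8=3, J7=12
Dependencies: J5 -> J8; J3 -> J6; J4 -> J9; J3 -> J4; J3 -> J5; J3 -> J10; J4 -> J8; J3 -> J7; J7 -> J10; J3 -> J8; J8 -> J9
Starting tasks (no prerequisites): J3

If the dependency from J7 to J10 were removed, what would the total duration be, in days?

25

Before: longest chain J3→J7→J10 = 6+12+12 = 30, finish 30.
Without J7→J10, J10's earliest start moves from 18 to 6.
The longest chain is now J3→J5→J8→J9 = 6+5+3+11 = 25, so the job takes 25 days.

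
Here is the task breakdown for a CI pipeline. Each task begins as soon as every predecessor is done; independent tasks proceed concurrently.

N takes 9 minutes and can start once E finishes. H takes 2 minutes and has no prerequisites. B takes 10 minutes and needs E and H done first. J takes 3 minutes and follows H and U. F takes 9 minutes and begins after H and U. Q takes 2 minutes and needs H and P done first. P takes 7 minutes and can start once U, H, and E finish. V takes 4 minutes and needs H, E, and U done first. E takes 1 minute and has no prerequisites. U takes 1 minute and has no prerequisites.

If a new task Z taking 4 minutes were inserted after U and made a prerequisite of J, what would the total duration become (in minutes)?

Originally the plan takes 12 minutes.
With Z inserted, J now waits for max(H, U, Z).
New critical path: H→B = 2+10 = 12 ⇒ 12 minutes.

12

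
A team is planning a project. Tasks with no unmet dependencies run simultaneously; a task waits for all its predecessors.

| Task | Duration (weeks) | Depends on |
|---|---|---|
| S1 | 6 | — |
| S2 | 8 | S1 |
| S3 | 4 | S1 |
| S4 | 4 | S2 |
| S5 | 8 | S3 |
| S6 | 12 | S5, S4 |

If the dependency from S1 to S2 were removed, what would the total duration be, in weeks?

30

Original critical path: S1→S2→S4→S6 = 6+8+4+12 = 30 ⇒ 30 weeks.
Without S1→S2, S2's earliest start moves from 6 to 0.
The longest chain is now S1→S3→S5→S6 = 6+4+8+12 = 30, so the plan takes 30 weeks.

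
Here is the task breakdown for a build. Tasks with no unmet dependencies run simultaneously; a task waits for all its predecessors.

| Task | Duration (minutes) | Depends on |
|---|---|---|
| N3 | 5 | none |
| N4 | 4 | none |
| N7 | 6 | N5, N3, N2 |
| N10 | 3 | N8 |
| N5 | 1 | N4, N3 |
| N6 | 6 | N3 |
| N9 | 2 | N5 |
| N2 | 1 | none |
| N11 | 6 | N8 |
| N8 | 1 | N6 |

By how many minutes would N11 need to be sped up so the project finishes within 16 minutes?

2

Current finish: 18 minutes; target: 16.
N11 is on every critical path, so each minute cut from N11 cuts the finish by one (this holds down to a finish of 15).
Need 18 − 16 = 2 minutes off N11 → N11 becomes 4 minutes, finish becomes 16.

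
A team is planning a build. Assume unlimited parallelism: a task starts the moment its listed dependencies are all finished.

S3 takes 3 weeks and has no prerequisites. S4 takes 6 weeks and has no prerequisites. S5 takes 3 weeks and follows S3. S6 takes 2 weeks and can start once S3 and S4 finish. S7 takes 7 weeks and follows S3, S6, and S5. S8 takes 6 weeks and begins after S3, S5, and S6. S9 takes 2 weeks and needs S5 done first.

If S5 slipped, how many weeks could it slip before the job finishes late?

2

Critical path: S4→S6→S7 = 6+2+7 = 15, so the finish is 15 weeks.
Longest path through S5: 13 weeks (earliest finish 6, latest finish 8).
So S5 can slip 8 − 6 = 2 weeks.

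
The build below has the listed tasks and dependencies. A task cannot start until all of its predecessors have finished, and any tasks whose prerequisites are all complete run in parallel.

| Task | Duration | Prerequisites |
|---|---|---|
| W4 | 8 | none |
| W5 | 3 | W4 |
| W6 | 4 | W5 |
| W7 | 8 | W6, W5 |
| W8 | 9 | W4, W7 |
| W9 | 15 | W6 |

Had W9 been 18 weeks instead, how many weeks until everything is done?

33

Baseline: W4→W5→W6→W7→W8 = 8+3+4+8+9 = 32 → 32 weeks.
The longest path through W9 is only 30 weeks, so W9 has float 2.
The binding chain switches to W4→W5→W6→W9 = 8+3+4+18 = 33; finish 33 weeks.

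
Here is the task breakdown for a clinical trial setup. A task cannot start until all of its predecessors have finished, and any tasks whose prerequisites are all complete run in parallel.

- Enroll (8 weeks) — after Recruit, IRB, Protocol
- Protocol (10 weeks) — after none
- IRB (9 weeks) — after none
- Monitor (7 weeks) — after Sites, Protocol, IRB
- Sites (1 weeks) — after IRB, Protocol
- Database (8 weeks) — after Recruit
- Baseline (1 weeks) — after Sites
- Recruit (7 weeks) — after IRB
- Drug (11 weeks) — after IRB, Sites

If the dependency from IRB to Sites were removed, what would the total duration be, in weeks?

Before: longest chain IRB→Recruit→Enroll = 9+7+8 = 24, finish 24.
Dropping IRB→Sites doesn't change Sites's earliest start (10); another predecessor still binds.
New critical path: IRB→Recruit→Enroll = 9+7+8 = 24 ⇒ 24 weeks.

24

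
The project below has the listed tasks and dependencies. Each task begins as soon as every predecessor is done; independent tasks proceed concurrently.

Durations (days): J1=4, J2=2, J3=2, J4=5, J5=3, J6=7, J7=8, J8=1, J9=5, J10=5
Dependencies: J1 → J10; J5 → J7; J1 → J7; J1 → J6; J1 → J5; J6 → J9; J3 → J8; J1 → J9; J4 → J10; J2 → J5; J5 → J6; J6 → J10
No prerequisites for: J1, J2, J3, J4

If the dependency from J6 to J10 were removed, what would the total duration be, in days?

19

With the dependency in place, J1→J5→J6→J9 = 4+3+7+5 = 19 sets the finish at 19 days.
Without J6→J10, J10's earliest start moves from 14 to 5.
New critical path: J1→J5→J6→J9 = 4+3+7+5 = 19 ⇒ 19 days.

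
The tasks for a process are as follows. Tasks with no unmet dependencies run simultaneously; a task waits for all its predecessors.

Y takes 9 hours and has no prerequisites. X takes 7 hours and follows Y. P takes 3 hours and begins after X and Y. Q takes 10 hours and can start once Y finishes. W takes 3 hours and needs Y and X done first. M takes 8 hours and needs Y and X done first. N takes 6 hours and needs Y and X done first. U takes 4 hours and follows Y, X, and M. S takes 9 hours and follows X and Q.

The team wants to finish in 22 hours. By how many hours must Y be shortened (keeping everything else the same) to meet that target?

Current finish: 28 hours; target: 22.
Y is on every critical path, so each hour cut from Y cuts the finish by one (this holds down to a finish of 20).
Need 28 − 22 = 6 hours off Y → Y becomes 3 hours, finish becomes 22.

6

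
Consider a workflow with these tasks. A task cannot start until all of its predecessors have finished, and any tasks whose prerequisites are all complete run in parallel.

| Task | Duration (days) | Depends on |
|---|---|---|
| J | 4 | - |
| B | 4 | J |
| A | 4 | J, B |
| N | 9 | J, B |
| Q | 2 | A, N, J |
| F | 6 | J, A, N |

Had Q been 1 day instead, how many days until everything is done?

23

The binding path is J→B→N→F = 4+4+9+6 = 23; finish at 23 days.
The longest path through Q is only 19 days, so Q has float 4.
No other chain overtakes it, so the finish is 23 days.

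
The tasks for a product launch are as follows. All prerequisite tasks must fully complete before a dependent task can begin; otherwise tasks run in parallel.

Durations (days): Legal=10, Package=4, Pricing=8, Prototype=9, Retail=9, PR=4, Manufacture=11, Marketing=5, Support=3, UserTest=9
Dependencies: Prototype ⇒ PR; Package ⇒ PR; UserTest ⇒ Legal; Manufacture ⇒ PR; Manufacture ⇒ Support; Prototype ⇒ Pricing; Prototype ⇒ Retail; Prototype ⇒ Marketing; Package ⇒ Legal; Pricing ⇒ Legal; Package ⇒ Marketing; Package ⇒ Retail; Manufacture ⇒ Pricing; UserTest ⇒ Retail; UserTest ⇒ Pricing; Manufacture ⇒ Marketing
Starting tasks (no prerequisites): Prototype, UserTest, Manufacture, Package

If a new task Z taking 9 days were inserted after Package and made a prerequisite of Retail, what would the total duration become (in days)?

29

Originally the job takes 29 days.
With Z inserted, Retail now waits for max(UserTest, Prototype, Package, Z).
New critical path: Manufacture→Pricing→Legal = 11+8+10 = 29 ⇒ 29 days.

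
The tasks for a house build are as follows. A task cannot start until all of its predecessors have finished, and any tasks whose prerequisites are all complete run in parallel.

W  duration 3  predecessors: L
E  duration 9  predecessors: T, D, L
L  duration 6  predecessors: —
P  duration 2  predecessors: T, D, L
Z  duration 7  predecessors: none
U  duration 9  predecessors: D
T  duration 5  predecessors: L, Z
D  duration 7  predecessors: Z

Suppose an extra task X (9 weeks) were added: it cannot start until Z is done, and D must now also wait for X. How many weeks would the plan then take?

32

Originally the plan takes 23 weeks.
With X inserted, D now waits for max(Z, X).
New critical path: Z→X→D→U = 7+9+7+9 = 32 ⇒ 32 weeks.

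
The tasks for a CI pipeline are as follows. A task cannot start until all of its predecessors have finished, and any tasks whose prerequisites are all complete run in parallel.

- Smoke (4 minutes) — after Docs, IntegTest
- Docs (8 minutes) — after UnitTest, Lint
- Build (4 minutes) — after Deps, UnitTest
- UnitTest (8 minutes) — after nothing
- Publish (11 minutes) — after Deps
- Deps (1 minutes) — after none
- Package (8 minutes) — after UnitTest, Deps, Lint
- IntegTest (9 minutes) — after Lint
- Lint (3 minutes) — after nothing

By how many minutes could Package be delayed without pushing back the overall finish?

The longest chain is UnitTest→Docs→Smoke = 8+8+4 = 20; overall finish 20 minutes.
Longest path through Package: 16 minutes (earliest finish 16, latest finish 20).
Slack of Package = 12 − 8 = 4 minutes.

4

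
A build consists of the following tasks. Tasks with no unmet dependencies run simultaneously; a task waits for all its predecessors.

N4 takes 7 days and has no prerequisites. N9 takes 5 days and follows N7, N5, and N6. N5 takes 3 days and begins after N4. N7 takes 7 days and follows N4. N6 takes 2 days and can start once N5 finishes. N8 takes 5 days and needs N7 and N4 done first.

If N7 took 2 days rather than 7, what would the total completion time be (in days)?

The binding path is N4→N7→N8 = 7+7+5 = 19; finish at 19 days.
N7 is on the critical path; changing it to 2 makes that path 14 days.
The binding chain switches to N4→N5→N6→N9 = 7+3+2+5 = 17; finish 17 days.

17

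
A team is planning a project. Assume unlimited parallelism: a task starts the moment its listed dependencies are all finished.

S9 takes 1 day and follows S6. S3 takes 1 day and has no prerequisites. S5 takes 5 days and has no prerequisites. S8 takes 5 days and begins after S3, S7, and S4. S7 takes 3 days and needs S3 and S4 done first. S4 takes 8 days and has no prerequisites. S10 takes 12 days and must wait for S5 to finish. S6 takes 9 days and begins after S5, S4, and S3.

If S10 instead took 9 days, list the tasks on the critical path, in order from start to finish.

As given, the longest chain is S4→S6→S9 = 8+9+1 = 18, so the finish is 18 days.
S10 is off the critical path — its longest chain is 17 days, giving 1 of slack.
No other chain overtakes it, so the finish is 18 days.

S4, S6, S9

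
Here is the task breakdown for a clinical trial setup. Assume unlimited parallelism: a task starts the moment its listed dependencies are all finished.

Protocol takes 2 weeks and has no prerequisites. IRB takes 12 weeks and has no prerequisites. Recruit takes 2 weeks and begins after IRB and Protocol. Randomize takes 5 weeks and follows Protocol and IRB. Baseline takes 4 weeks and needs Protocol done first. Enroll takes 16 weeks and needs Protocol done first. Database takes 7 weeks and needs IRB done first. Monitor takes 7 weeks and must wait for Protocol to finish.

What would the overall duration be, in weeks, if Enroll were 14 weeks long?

Critical path before the change: IRB→Database = 12+7 = 19 giving 19 weeks.
The longest path through Enroll is only 18 weeks, so Enroll has float 1.
That remains the longest chain; total 19 weeks.

19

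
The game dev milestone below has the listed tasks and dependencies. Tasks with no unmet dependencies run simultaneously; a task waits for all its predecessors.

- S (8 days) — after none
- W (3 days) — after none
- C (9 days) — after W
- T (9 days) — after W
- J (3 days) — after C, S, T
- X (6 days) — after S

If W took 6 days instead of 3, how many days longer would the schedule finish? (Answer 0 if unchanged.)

3

Critical path before the change: W→C→J = 3+9+3 = 15 giving 15 days.
Since W is critical, the +3 change carries straight to that chain (now 18 days).
The critical path is still W→C→J; finish is now 18 days.
Change in finish: 18 − 15 = +3 days.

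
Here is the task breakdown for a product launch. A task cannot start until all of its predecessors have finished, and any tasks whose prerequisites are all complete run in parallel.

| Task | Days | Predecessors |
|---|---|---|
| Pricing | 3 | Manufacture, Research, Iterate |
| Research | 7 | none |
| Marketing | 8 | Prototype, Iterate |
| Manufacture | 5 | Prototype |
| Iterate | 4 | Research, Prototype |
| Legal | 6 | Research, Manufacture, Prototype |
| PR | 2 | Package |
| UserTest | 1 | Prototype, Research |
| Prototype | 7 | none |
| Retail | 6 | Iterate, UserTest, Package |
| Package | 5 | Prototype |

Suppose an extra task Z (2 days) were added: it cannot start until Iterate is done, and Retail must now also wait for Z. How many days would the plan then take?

19

Originally the plan takes 19 days.
With Z inserted, Retail now waits for max(Iterate, UserTest, Package, Z).
New critical path: Research→Iterate→Z→Retail = 7+4+2+6 = 19 ⇒ 19 days.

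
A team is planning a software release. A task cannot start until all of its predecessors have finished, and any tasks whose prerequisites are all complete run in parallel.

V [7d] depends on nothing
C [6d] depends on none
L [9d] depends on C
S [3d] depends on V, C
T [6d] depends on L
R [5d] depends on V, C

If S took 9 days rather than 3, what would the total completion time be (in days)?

21

The binding path is C→L→T = 6+9+6 = 21; finish at 21 days.
The longest path through S is only 10 days, so S has float 11.
That remains the longest chain; total 21 days.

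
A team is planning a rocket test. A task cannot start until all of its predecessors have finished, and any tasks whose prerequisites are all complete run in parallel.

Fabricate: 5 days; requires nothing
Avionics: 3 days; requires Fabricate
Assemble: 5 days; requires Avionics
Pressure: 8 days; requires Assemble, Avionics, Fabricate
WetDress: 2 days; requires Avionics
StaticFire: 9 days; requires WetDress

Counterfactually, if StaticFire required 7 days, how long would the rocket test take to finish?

21

Critical path before the change: Fabricate→Avionics→Assemble→Pressure = 5+3+5+8 = 21 giving 21 days.
StaticFire has 2 days of float (longest path through it is 19).
That remains the longest chain; total 21 days.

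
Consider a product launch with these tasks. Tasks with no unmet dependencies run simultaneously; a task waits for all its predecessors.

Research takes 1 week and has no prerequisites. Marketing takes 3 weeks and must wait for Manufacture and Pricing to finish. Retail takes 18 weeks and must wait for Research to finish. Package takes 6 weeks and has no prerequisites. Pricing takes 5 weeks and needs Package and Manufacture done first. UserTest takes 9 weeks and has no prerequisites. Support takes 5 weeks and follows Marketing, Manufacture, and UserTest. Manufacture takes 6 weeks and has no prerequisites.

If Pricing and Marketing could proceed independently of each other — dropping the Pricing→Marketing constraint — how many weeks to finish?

19

Original critical path: Research→Retail = 1+18 = 19 ⇒ 19 weeks.
Without Pricing→Marketing, Marketing's earliest start moves from 11 to 6.
After: Research→Retail = 1+18 = 19 → 19 weeks.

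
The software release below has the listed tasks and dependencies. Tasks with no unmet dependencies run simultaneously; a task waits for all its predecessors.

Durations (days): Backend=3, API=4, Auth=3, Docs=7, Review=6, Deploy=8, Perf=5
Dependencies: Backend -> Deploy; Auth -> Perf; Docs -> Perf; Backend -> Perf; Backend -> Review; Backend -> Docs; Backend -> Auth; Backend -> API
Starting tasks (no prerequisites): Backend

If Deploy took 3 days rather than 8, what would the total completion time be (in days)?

15

Actual critical path: Backend→Docs→Perf = 3+7+5 = 15 ⇒ 15 days.
Deploy is off the critical path — its longest chain is 11 days, giving 4 of slack.
The critical path is still Backend→Docs→Perf; finish is now 15 days.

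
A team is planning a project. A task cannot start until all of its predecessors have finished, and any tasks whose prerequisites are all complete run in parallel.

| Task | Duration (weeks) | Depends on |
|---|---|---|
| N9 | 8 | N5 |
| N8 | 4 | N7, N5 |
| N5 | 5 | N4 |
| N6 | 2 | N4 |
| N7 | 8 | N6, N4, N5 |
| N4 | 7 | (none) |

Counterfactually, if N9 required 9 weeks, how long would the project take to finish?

24

Critical path before the change: N4→N5→N7→N8 = 7+5+8+4 = 24 giving 24 weeks.
N9 is off the critical path — its longest chain is 20 weeks, giving 4 of slack.
The critical path is still N4→N5→N7→N8; finish is now 24 weeks.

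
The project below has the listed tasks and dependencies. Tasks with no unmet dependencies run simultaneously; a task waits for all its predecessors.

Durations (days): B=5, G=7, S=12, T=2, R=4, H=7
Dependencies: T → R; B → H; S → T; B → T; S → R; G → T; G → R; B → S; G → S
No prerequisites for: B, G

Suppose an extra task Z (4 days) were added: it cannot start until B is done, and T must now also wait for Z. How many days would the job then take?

Originally the job takes 25 days.
With Z inserted, T now waits for max(G, B, S, Z).
New critical path: G→S→T→R = 7+12+2+4 = 25 ⇒ 25 days.

25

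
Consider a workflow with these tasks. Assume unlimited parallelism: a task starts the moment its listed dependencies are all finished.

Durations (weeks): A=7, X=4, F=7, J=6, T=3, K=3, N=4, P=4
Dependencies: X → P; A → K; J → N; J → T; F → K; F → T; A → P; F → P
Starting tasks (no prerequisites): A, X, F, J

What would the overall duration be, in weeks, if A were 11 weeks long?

As given, the longest chain is A→P = 7+4 = 11, so the finish is 11 weeks.
A is on the critical path; changing it to 11 makes that path 15 weeks.
No other chain overtakes it, so the finish is 15 weeks.

15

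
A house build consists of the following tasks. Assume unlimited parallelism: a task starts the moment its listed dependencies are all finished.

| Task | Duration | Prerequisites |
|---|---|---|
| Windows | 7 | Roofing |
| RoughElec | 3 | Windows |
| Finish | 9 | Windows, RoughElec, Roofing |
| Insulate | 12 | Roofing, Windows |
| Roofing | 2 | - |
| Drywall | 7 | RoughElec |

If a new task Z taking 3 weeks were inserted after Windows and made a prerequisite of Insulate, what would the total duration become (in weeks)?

Originally the project takes 21 weeks.
With Z inserted, Insulate now waits for max(Roofing, Windows, Z).
New critical path: Roofing→Windows→Z→Insulate = 2+7+3+12 = 24 ⇒ 24 weeks.

24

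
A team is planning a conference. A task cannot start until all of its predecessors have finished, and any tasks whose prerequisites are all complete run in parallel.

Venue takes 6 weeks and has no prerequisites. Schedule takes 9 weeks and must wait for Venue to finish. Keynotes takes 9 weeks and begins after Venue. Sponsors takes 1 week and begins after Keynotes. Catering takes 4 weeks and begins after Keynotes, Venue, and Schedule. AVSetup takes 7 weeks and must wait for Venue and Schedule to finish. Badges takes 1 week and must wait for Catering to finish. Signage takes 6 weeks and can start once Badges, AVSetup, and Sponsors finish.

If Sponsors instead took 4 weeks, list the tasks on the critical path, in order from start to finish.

As given, the longest chain is Venue→Schedule→AVSetup→Signage = 6+9+7+6 = 28, so the finish is 28 weeks.
The longest path through Sponsors is only 22 weeks, so Sponsors has float 6.
No other chain overtakes it, so the finish is 28 weeks.

Venue, Schedule, AVSetup, Signage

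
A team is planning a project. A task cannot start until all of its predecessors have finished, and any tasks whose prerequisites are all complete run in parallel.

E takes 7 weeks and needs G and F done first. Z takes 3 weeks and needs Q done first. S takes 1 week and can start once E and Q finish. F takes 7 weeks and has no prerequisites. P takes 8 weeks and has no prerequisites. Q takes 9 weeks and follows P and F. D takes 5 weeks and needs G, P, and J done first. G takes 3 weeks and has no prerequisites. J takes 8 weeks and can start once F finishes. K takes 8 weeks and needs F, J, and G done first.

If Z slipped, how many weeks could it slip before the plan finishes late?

3

F→J→K = 7+8+8 = 23 sets the makespan at 23 weeks.
Longest path through Z: 20 weeks (earliest finish 20, latest finish 23).
Float = 23 − 20 = 3.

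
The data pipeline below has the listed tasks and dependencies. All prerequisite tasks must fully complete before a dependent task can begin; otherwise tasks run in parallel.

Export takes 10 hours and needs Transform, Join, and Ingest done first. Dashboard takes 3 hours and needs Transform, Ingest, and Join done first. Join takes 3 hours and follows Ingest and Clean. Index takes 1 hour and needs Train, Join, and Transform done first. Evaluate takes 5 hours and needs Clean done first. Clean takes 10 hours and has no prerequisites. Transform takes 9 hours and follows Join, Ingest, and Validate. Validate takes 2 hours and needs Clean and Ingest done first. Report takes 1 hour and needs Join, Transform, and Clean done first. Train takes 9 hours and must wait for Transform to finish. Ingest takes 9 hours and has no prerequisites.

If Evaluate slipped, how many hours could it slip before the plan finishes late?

Clean→Join→Transform→Train→Index = 10+3+9+9+1 = 32 sets the makespan at 32 hours.
Evaluate finishes as early as 15 and must finish by 32.
So Evaluate can slip 32 − 15 = 17 hours.

17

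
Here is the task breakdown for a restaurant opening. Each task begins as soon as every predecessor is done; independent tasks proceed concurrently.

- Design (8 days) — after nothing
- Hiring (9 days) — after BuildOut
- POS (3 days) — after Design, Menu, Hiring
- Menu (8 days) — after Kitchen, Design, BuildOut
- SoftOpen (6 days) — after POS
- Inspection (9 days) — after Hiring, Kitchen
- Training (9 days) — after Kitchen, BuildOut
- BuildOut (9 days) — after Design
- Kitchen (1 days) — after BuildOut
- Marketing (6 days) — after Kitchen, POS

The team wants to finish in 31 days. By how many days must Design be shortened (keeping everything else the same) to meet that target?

Current finish: 35 days; target: 31.
Design is on every critical path, so each day cut from Design cuts the finish by one (this holds down to a finish of 28).
Need 35 − 31 = 4 days off Design → Design becomes 4 days, finish becomes 31.

4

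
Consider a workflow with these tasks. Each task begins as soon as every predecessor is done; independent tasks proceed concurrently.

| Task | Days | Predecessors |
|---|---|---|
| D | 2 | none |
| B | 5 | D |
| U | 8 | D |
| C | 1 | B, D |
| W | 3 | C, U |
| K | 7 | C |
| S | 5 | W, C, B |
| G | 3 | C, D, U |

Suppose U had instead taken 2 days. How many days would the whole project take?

16

Critical path before the change: D→U→W→S = 2+8+3+5 = 18 giving 18 days.
U is on the critical path; changing it to 2 makes that path 12 days.
Now D→B→C→W→S = 2+5+1+3+5 = 16 is longest, so the finish becomes 16 days.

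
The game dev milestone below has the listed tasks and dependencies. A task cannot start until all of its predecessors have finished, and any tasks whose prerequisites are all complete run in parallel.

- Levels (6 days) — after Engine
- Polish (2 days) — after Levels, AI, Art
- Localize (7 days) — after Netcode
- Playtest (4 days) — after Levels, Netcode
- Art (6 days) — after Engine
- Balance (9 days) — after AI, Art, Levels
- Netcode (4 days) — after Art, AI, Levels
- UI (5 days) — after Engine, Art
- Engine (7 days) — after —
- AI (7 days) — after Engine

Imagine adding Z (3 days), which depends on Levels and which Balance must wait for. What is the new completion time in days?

25

Originally the schedule takes 25 days.
With Z inserted, Balance now waits for max(AI, Art, Levels, Z).
New critical path: Engine→Levels→Z→Balance = 7+6+3+9 = 25 ⇒ 25 days.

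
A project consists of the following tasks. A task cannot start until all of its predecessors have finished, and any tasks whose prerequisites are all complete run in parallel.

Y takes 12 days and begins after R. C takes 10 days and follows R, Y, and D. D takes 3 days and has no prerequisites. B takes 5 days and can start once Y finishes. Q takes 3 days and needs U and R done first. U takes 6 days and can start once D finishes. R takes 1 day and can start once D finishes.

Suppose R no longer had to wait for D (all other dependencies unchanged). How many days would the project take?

Original critical path: D→R→Y→C = 3+1+12+10 = 26 ⇒ 26 days.
Without D→R, R's earliest start moves from 3 to 0.
After: R→Y→C = 1+12+10 = 23 → 23 days.

23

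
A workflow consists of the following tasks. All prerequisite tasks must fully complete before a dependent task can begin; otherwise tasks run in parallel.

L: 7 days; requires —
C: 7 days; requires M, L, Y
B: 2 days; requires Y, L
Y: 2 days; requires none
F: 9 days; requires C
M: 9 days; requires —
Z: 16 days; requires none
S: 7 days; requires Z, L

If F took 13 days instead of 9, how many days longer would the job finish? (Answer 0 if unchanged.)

Critical path before the change: M→C→F = 9+7+9 = 25 giving 25 days.
F is on the critical path; changing it to 13 makes that path 29 days.
The critical path is still M→C→F; finish is now 29 days.
Change in finish: 29 − 25 = +4 days.

4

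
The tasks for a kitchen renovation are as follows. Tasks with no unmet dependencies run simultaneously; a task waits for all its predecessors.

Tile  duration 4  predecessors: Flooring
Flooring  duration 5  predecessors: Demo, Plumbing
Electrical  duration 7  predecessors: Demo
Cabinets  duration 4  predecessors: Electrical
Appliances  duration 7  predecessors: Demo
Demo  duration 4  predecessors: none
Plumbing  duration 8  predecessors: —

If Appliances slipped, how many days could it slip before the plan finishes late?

6

The longest chain is Plumbing→Flooring→Tile = 8+5+4 = 17; overall finish 17 days.
Longest path through Appliances: 11 days (earliest finish 11, latest finish 17).
Slack of Appliances = 10 − 4 = 6 days.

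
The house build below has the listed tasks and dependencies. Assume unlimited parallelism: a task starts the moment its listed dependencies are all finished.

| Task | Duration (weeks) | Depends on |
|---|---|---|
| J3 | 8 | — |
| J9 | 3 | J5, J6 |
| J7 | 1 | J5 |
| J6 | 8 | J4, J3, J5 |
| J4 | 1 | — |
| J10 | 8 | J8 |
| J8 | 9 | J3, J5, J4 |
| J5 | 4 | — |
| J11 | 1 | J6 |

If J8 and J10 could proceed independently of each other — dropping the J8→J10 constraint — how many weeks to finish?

Original critical path: J3→J8→J10 = 8+9+8 = 25 ⇒ 25 weeks.
Without J8→J10, J10's earliest start moves from 17 to 0.
After: J3→J6→J9 = 8+8+3 = 19 → 19 weeks.

19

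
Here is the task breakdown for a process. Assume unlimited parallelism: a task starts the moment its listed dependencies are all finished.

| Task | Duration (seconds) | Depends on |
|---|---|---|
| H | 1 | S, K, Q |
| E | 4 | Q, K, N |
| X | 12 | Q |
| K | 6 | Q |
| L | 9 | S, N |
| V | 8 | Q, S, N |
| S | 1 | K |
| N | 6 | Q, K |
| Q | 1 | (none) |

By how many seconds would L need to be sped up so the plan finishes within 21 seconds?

Current finish: 22 seconds; target: 21.
L is on every critical path, so each second cut from L cuts the finish by one (this holds down to a finish of 21).
Need 22 − 21 = 1 second off L → L becomes 8 seconds, finish becomes 21.

1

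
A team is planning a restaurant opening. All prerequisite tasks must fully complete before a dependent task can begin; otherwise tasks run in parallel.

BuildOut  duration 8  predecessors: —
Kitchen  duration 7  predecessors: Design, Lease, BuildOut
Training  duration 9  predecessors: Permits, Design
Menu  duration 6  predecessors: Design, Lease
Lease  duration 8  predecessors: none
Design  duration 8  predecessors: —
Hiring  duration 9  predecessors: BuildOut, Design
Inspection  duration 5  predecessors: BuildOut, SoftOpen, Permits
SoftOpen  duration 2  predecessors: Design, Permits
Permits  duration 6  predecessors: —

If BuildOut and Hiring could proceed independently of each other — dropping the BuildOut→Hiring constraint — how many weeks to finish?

Before: longest chain Design→Hiring = 8+9 = 17, finish 17.
Dropping BuildOut→Hiring doesn't change Hiring's earliest start (8); another predecessor still binds.
After: Design→Hiring = 8+9 = 17 → 17 weeks.

17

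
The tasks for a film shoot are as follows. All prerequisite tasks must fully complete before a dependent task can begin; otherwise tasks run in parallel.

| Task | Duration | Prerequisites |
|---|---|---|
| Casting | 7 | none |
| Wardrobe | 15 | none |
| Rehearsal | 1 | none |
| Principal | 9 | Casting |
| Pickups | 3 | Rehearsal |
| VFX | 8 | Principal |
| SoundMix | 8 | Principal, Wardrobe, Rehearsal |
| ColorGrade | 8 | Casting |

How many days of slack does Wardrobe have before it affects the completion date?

Critical path: Casting→Principal→VFX = 7+9+8 = 24, so the finish is 24 days.
Longest path through Wardrobe: 23 days (earliest finish 15, latest finish 16).
Slack of Wardrobe = 1 − 0 = 1 day.

1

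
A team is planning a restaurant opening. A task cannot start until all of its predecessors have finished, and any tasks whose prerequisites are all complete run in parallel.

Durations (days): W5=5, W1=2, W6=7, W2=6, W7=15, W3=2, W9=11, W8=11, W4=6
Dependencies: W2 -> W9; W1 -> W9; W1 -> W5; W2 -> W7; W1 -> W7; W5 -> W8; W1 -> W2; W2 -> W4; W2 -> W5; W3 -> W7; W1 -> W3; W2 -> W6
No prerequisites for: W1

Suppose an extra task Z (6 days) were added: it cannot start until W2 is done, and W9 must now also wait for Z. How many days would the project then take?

25

Originally the project takes 24 days.
With Z inserted, W9 now waits for max(W1, W2, Z).
New critical path: W1→W2→Z→W9 = 2+6+6+11 = 25 ⇒ 25 days.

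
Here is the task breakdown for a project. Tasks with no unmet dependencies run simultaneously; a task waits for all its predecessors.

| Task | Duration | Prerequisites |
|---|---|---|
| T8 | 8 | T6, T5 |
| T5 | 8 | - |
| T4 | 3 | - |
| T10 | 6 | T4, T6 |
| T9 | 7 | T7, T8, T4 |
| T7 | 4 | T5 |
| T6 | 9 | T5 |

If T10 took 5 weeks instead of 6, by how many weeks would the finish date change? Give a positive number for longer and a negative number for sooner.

0

Baseline: T5→T6→T8→T9 = 8+9+8+7 = 32 → 32 weeks.
The longest path through T10 is only 23 weeks, so T10 has float 9.
No other chain overtakes it, so the finish is 32 weeks.
Change in finish: 32 − 32 = +0 weeks.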